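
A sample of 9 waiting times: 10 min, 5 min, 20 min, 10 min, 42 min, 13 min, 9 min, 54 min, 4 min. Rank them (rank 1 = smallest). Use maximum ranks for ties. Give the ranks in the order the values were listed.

5, 2, 7, 5, 8, 6, 3, 9, 1

Sorted (ascending): 4, 5, 9, 10, 10, 13, 20, 42, 54
The 2 values of 10 occupy positions 4–5 → each gets rank 5.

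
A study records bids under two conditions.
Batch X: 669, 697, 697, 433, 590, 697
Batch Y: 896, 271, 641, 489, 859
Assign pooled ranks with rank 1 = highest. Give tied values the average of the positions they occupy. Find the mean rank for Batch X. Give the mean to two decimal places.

6.00

Sorted (descending): 896, 859, 697, 697, 697, 669, 641, 590, 489, 433, 271
The 3 values of 697 occupy positions 3–5 → average rank 4.
Batch X values → pooled ranks: 669→6, 697→4, 697→4, 433→10, 590→8, 697→4
Mean rank = (6 + 4 + 4 + 10 + 8 + 4) / 6 = 6.00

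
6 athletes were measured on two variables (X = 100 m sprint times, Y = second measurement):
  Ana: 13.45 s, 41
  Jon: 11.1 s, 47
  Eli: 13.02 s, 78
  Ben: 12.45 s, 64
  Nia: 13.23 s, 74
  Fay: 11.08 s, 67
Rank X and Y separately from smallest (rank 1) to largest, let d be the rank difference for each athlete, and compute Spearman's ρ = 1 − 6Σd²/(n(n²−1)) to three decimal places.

Ranks of variable 1: 6, 2, 4, 3, 5, 1
Ranks of variable 2: 1, 2, 6, 3, 5, 4
d = r₁ − r₂: 5, 0, -2, 0, 0, -3
d²: 25, 0, 4, 0, 0, 9; Σd² = 38
ρ = 1 − 6·38/(6·35) = 1 − 228/210 = -0.086

-0.086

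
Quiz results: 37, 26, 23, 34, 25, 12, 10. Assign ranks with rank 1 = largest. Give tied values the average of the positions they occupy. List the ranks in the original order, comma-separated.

Sorted (descending): 37, 34, 26, 25, 23, 12, 10
No ties — each value takes its position as its rank.

1, 3, 5, 2, 4, 6, 7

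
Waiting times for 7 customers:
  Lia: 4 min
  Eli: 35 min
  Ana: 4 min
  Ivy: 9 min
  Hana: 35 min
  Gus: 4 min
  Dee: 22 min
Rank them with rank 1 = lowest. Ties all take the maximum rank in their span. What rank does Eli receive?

7

Sorted (ascending): 4, 4, 4, 9, 22, 35, 35
The 3 values of 4 occupy positions 1–3 → each gets rank 3.
The 2 values of 35 occupy positions 6–7 → each gets rank 7.
Eli has value 35 min → rank 7.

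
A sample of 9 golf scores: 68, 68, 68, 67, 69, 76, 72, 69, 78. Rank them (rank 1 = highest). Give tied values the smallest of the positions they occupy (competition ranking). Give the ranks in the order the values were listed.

Sorted (descending): 78, 76, 72, 69, 69, 68, 68, 68, 67
The 2 values of 69 occupy positions 4–5 → each gets rank 4.
The 3 values of 68 occupy positions 6–8 → each gets rank 6.

6, 6, 6, 9, 4, 2, 3, 4, 1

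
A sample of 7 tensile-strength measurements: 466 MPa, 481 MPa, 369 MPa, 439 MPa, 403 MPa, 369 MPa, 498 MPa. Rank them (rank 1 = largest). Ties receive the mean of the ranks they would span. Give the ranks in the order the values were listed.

Sorted (descending): 498, 481, 466, 439, 403, 369, 369
The 2 values of 369 occupy positions 6–7 → average rank (6+7)/2 = 6.5.

3, 2, 6.5, 4, 5, 6.5, 1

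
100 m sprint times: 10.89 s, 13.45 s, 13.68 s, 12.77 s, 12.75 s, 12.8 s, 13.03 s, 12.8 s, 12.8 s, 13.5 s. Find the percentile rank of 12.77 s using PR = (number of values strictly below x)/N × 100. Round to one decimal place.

20.0

N = 10.
Strictly below 12.77: 2. Equal to 12.77: 1.
PR = 2/10 × 100 = 20.0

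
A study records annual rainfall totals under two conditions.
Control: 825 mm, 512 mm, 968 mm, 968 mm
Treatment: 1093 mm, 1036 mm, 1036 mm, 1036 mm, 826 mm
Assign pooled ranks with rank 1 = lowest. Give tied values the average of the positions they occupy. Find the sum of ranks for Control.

12

Sorted (ascending): 512, 825, 826, 968, 968, 1036, 1036, 1036, 1093
The 2 values of 968 occupy positions 4–5 → average rank (4+5)/2 = 4.5.
The 3 values of 1036 occupy positions 6–8 → average rank 7.
Control values → pooled ranks: 825→2, 512→1, 968→4.5, 968→4.5
Rank sum = 2 + 1 + 4.5 + 4.5 = 12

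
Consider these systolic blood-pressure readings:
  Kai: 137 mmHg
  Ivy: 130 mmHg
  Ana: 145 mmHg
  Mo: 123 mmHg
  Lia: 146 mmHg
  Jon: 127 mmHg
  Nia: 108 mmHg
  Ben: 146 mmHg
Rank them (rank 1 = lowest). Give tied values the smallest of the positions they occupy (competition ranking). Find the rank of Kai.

5

Sorted (ascending): 108, 123, 127, 130, 137, 145, 146, 146
The 2 values of 146 occupy positions 7–8 → each gets rank 7.
Kai has value 137 mmHg → rank 5.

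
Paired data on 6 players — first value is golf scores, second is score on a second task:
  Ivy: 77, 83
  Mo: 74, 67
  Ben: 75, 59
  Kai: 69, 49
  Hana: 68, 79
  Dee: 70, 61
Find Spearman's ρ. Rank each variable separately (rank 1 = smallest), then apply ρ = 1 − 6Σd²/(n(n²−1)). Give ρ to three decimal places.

Ranks of variable 1: 6, 4, 5, 2, 1, 3
Ranks of variable 2: 6, 4, 2, 1, 5, 3
d = r₁ − r₂: 0, 0, 3, 1, -4, 0
d²: 0, 0, 9, 1, 16, 0; Σd² = 26
ρ = 1 − 6·26/(6·35) = 1 − 156/210 = 0.257

0.257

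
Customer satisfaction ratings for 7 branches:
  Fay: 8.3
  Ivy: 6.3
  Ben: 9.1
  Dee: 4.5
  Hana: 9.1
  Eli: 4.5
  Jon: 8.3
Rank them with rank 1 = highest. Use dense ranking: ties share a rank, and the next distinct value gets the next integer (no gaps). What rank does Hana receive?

Sorted (descending): 9.1, 9.1, 8.3, 8.3, 6.3, 4.5, 4.5
The 2 values of 9.1 share dense rank 1.
The 2 values of 8.3 share dense rank 2.
The 2 values of 4.5 share dense rank 4.
Remaining distinct values take the next consecutive integers.
Hana has value 9.1 → rank 1.

1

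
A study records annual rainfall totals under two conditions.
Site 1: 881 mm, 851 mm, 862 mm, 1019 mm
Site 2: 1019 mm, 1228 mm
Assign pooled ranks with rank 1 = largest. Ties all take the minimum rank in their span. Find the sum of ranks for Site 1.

17

Sorted (descending): 1228, 1019, 1019, 881, 862, 851
The 2 values of 1019 occupy positions 2–3 → each gets rank 2.
Site 1 values → pooled ranks: 881→4, 851→6, 862→5, 1019→2
Rank sum = 4 + 6 + 5 + 2 = 17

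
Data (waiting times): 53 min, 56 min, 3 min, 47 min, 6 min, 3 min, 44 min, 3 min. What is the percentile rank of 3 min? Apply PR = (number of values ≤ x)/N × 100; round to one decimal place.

37.5

N = 8.
Strictly below 3: 0. Equal to 3: 3.
PR = 3/8 × 100 = 37.5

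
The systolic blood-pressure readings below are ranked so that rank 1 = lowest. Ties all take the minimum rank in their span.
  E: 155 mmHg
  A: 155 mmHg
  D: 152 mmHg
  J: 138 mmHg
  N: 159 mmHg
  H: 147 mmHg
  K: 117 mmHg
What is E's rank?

Sorted (ascending): 117, 138, 147, 152, 155, 155, 159
The 2 values of 155 occupy positions 5–6 → each gets rank 5.
E has value 155 mmHg → rank 5.

5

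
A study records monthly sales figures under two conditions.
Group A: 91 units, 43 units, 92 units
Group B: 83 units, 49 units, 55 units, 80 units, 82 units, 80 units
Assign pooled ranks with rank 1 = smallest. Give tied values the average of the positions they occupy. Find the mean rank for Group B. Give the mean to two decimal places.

Sorted (ascending): 43, 49, 55, 80, 80, 82, 83, 91, 92
The 2 values of 80 occupy positions 4–5 → average rank (4+5)/2 = 4.5.
Group B values → pooled ranks: 83→7, 49→2, 55→3, 80→4.5, 82→6, 80→4.5
Mean rank = (7 + 2 + 3 + 4.5 + 6 + 4.5) / 6 = 4.50

4.50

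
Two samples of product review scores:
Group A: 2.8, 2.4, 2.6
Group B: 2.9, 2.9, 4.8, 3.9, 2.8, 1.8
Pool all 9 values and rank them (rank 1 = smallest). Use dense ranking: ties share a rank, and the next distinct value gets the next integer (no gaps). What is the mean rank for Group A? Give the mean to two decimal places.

3.00

Sorted (ascending): 1.8, 2.4, 2.6, 2.8, 2.8, 2.9, 2.9, 3.9, 4.8
The 2 values of 2.8 share dense rank 4.
The 2 values of 2.9 share dense rank 5.
Remaining distinct values take the next consecutive integers.
Group A values → pooled ranks: 2.8→4, 2.4→2, 2.6→3
Mean rank = (4 + 2 + 3) / 3 = 3.00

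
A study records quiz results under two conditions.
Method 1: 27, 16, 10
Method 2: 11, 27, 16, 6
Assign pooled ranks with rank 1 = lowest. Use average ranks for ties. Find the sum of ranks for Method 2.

Sorted (ascending): 6, 10, 11, 16, 16, 27, 27
The 2 values of 16 occupy positions 4–5 → average rank (4+5)/2 = 4.5.
The 2 values of 27 occupy positions 6–7 → average rank (6+7)/2 = 6.5.
Method 2 values → pooled ranks: 11→3, 27→6.5, 16→4.5, 6→1
Rank sum = 3 + 6.5 + 4.5 + 1 = 15

15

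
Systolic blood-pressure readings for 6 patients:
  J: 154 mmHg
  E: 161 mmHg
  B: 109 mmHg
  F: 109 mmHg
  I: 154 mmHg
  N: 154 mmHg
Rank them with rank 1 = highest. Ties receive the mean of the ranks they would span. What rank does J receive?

3

Sorted (descending): 161, 154, 154, 154, 109, 109
The 3 values of 154 occupy positions 2–4 → average rank 3.
The 2 values of 109 occupy positions 5–6 → average rank (5+6)/2 = 5.5.
J has value 154 mmHg → rank 3.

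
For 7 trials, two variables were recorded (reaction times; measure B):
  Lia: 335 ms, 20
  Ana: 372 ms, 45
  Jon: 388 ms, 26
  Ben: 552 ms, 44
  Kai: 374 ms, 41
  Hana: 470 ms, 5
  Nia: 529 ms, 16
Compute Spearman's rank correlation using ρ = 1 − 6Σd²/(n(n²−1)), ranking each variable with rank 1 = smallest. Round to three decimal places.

-0.179

Ranks of variable 1: 1, 2, 4, 7, 3, 5, 6
Ranks of variable 2: 3, 7, 4, 6, 5, 1, 2
d = r₁ − r₂: -2, -5, 0, 1, -2, 4, 4
d²: 4, 25, 0, 1, 4, 16, 16; Σd² = 66
ρ = 1 − 6·66/(7·48) = 1 − 396/336 = -0.179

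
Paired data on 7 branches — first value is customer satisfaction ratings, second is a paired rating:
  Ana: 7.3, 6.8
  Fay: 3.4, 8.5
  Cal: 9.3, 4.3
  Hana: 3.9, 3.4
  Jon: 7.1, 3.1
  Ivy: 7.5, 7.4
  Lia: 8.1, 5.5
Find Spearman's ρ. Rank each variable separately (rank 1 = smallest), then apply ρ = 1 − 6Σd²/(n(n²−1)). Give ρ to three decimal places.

Ranks of variable 1: 4, 1, 7, 2, 3, 5, 6
Ranks of variable 2: 5, 7, 3, 2, 1, 6, 4
d = r₁ − r₂: -1, -6, 4, 0, 2, -1, 2
d²: 1, 36, 16, 0, 4, 1, 4; Σd² = 62
ρ = 1 − 6·62/(7·48) = 1 − 372/336 = -0.107

-0.107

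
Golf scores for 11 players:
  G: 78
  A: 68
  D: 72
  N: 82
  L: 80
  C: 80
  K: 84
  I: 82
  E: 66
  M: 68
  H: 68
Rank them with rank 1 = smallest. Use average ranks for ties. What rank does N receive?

9.5

Sorted (ascending): 66, 68, 68, 68, 72, 78, 80, 80, 82, 82, 84
The 3 values of 68 occupy positions 2–4 → average rank 3.
The 2 values of 80 occupy positions 7–8 → average rank (7+8)/2 = 7.5.
The 2 values of 82 occupy positions 9–10 → average rank (9+10)/2 = 9.5.
N has value 82 → rank 9.5.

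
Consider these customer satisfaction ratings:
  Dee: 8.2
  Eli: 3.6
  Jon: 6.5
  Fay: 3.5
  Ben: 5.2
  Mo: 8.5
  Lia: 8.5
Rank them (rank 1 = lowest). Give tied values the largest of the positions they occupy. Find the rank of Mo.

Sorted (ascending): 3.5, 3.6, 5.2, 6.5, 8.2, 8.5, 8.5
The 2 values of 8.5 occupy positions 6–7 → each gets rank 7.
Mo has value 8.5 → rank 7.

7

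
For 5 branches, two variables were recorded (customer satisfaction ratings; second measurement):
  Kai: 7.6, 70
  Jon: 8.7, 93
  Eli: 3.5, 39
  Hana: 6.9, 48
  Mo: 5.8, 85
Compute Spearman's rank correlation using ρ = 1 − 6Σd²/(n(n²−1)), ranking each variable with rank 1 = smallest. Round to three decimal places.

0.700

Ranks of variable 1: 4, 5, 1, 3, 2
Ranks of variable 2: 3, 5, 1, 2, 4
d = r₁ − r₂: 1, 0, 0, 1, -2
d²: 1, 0, 0, 1, 4; Σd² = 6
ρ = 1 − 6·6/(5·24) = 1 − 36/120 = 0.700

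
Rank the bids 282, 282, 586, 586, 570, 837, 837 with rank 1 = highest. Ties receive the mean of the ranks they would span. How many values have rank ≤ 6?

5

Sorted (descending): 837, 837, 586, 586, 570, 282, 282
The 2 values of 837 occupy positions 1–2 → average rank (1+2)/2 = 1.5.
The 2 values of 586 occupy positions 3–4 → average rank (3+4)/2 = 3.5.
The 2 values of 282 occupy positions 6–7 → average rank (6+7)/2 = 6.5.
Ranks ≤ 6: {1.5, 1.5, 3.5, 3.5, 5} → 5 values.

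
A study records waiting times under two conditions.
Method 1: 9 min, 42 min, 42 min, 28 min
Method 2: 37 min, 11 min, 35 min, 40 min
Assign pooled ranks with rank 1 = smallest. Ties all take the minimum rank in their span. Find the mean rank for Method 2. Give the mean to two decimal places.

Sorted (ascending): 9, 11, 28, 35, 37, 40, 42, 42
The 2 values of 42 occupy positions 7–8 → each gets rank 7.
Method 2 values → pooled ranks: 37→5, 11→2, 35→4, 40→6
Mean rank = (5 + 2 + 4 + 6) / 4 = 4.25

4.25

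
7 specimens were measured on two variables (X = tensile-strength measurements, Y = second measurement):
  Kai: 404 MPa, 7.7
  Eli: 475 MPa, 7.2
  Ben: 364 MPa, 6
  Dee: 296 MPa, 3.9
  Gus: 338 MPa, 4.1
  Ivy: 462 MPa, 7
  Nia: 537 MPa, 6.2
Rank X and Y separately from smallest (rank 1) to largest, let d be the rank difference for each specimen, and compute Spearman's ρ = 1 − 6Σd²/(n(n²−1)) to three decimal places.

Ranks of variable 1: 4, 6, 3, 1, 2, 5, 7
Ranks of variable 2: 7, 6, 3, 1, 2, 5, 4
d = r₁ − r₂: -3, 0, 0, 0, 0, 0, 3
d²: 9, 0, 0, 0, 0, 0, 9; Σd² = 18
ρ = 1 − 6·18/(7·48) = 1 − 108/336 = 0.679

0.679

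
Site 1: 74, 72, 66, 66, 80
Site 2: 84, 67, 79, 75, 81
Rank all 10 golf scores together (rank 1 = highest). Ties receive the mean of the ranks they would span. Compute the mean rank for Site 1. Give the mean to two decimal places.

Sorted (descending): 84, 81, 80, 79, 75, 74, 72, 67, 66, 66
The 2 values of 66 occupy positions 9–10 → average rank (9+10)/2 = 9.5.
Site 1 values → pooled ranks: 74→6, 72→7, 66→9.5, 66→9.5, 80→3
Mean rank = (6 + 7 + 9.5 + 9.5 + 3) / 5 = 7.00

7.00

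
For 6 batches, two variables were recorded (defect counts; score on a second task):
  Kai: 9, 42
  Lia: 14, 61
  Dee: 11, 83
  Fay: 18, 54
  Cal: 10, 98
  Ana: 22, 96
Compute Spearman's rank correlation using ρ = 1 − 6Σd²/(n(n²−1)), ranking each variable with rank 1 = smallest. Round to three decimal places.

0.200

Ranks of variable 1: 1, 4, 3, 5, 2, 6
Ranks of variable 2: 1, 3, 4, 2, 6, 5
d = r₁ − r₂: 0, 1, -1, 3, -4, 1
d²: 0, 1, 1, 9, 16, 1; Σd² = 28
ρ = 1 − 6·28/(6·35) = 1 − 168/210 = 0.200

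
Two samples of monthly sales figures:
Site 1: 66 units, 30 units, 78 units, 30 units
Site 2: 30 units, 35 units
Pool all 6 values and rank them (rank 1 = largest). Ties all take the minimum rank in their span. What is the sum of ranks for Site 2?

Sorted (descending): 78, 66, 35, 30, 30, 30
The 3 values of 30 occupy positions 4–6 → each gets rank 4.
Site 2 values → pooled ranks: 30→4, 35→3
Rank sum = 4 + 3 = 7

7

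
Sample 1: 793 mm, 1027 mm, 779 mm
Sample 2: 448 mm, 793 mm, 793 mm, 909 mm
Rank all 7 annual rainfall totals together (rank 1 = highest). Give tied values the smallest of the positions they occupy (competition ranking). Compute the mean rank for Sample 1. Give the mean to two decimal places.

3.33

Sorted (descending): 1027, 909, 793, 793, 793, 779, 448
The 3 values of 793 occupy positions 3–5 → each gets rank 3.
Sample 1 values → pooled ranks: 793→3, 1027→1, 779→6
Mean rank = (3 + 1 + 6) / 3 = 3.33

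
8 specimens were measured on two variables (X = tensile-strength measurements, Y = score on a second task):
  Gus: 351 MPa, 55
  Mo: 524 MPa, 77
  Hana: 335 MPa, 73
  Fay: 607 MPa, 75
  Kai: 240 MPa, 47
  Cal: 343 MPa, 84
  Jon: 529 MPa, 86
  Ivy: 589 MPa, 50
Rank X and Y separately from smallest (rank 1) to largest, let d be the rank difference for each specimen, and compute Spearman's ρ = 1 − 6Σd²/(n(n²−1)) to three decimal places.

Ranks of variable 1: 4, 5, 2, 8, 1, 3, 6, 7
Ranks of variable 2: 3, 6, 4, 5, 1, 7, 8, 2
d = r₁ − r₂: 1, -1, -2, 3, 0, -4, -2, 5
d²: 1, 1, 4, 9, 0, 16, 4, 25; Σd² = 60
ρ = 1 − 6·60/(8·63) = 1 − 360/504 = 0.286

0.286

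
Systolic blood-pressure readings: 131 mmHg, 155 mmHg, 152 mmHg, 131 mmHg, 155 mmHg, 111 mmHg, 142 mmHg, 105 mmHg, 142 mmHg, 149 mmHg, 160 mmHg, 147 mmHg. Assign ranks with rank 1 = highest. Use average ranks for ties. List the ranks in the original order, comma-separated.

Sorted (descending): 160, 155, 155, 152, 149, 147, 142, 142, 131, 131, 111, 105
The 2 values of 155 occupy positions 2–3 → average rank (2+3)/2 = 2.5.
The 2 values of 142 occupy positions 7–8 → average rank (7+8)/2 = 7.5.
The 2 values of 131 occupy positions 9–10 → average rank (9+10)/2 = 9.5.

9.5, 2.5, 4, 9.5, 2.5, 11, 7.5, 12, 7.5, 5, 1, 6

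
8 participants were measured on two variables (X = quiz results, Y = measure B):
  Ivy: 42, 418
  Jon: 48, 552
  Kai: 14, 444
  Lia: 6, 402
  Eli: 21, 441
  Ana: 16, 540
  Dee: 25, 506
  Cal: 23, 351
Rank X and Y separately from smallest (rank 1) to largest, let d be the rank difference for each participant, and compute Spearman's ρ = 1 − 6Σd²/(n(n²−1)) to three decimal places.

0.310

Ranks of variable 1: 7, 8, 2, 1, 4, 3, 6, 5
Ranks of variable 2: 3, 8, 5, 2, 4, 7, 6, 1
d = r₁ − r₂: 4, 0, -3, -1, 0, -4, 0, 4
d²: 16, 0, 9, 1, 0, 16, 0, 16; Σd² = 58
ρ = 1 − 6·58/(8·63) = 1 − 348/504 = 0.310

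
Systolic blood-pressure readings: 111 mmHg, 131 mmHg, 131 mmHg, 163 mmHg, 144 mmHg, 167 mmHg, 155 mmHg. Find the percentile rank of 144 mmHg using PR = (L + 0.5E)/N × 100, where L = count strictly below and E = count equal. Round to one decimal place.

N = 7.
Strictly below 144: 3. Equal to 144: 1.
PR = (3 + 0.5·1)/7 × 100 = 50.0

50.0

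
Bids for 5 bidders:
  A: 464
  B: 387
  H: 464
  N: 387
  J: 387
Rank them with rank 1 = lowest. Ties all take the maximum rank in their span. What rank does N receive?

Sorted (ascending): 387, 387, 387, 464, 464
The 3 values of 387 occupy positions 1–3 → each gets rank 3.
The 2 values of 464 occupy positions 4–5 → each gets rank 5.
N has value 387 → rank 3.

3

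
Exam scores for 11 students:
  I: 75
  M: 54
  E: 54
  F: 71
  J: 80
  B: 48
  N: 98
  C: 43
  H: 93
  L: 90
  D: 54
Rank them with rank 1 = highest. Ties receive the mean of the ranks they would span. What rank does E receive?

Sorted (descending): 98, 93, 90, 80, 75, 71, 54, 54, 54, 48, 43
The 3 values of 54 occupy positions 7–9 → average rank 8.
E has value 54 → rank 8.

8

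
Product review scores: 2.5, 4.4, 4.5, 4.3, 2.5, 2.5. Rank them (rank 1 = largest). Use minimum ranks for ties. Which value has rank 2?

4.4

Sorted (descending): 4.5, 4.4, 4.3, 2.5, 2.5, 2.5
The 3 values of 2.5 occupy positions 4–6 → each gets rank 4.
Rank 2 → value 4.4.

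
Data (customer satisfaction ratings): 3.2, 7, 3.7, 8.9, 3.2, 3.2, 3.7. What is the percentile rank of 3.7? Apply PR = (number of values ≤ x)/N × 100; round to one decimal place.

71.4

N = 7.
Strictly below 3.7: 3. Equal to 3.7: 2.
PR = 5/7 × 100 = 71.4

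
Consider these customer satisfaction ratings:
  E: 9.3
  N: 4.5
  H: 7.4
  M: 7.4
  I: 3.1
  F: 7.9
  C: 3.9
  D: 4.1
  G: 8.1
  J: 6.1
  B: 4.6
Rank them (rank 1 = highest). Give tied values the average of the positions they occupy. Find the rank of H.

4.5

Sorted (descending): 9.3, 8.1, 7.9, 7.4, 7.4, 6.1, 4.6, 4.5, 4.1, 3.9, 3.1
The 2 values of 7.4 occupy positions 4–5 → average rank (4+5)/2 = 4.5.
H has value 7.4 → rank 4.5.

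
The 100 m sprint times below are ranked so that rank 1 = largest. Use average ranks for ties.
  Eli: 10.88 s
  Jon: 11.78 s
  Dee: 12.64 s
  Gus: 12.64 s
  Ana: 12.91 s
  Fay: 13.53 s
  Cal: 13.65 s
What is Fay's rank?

2

Sorted (descending): 13.65, 13.53, 12.91, 12.64, 12.64, 11.78, 10.88
The 2 values of 12.64 occupy positions 4–5 → average rank (4+5)/2 = 4.5.
Fay has value 13.53 s → rank 2.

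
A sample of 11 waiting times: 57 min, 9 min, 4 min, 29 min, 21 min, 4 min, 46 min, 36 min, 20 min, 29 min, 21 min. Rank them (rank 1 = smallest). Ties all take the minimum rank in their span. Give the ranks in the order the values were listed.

Sorted (ascending): 4, 4, 9, 20, 21, 21, 29, 29, 36, 46, 57
The 2 values of 4 occupy positions 1–2 → each gets rank 1.
The 2 values of 21 occupy positions 5–6 → each gets rank 5.
The 2 values of 29 occupy positions 7–8 → each gets rank 7.

11, 3, 1, 7, 5, 1, 10, 9, 4, 7, 5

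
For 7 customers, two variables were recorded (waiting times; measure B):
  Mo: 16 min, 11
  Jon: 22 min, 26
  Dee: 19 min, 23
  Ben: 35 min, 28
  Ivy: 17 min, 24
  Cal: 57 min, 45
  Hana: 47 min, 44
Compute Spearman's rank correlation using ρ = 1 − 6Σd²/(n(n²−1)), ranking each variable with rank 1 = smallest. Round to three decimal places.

Ranks of variable 1: 1, 4, 3, 5, 2, 7, 6
Ranks of variable 2: 1, 4, 2, 5, 3, 7, 6
d = r₁ − r₂: 0, 0, 1, 0, -1, 0, 0
d²: 0, 0, 1, 0, 1, 0, 0; Σd² = 2
ρ = 1 − 6·2/(7·48) = 1 − 12/336 = 0.964

0.964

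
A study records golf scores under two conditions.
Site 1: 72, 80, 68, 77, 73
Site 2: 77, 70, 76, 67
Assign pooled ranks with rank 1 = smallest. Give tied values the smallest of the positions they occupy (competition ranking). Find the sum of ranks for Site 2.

17

Sorted (ascending): 67, 68, 70, 72, 73, 76, 77, 77, 80
The 2 values of 77 occupy positions 7–8 → each gets rank 7.
Site 2 values → pooled ranks: 77→7, 70→3, 76→6, 67→1
Rank sum = 7 + 3 + 6 + 1 = 17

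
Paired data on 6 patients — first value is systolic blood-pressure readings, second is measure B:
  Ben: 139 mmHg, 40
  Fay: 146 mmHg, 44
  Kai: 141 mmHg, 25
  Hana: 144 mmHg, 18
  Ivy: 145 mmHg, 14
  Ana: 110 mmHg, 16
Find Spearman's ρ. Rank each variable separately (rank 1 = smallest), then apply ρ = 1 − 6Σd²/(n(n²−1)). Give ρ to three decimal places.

Ranks of variable 1: 2, 6, 3, 4, 5, 1
Ranks of variable 2: 5, 6, 4, 3, 1, 2
d = r₁ − r₂: -3, 0, -1, 1, 4, -1
d²: 9, 0, 1, 1, 16, 1; Σd² = 28
ρ = 1 − 6·28/(6·35) = 1 − 168/210 = 0.200

0.200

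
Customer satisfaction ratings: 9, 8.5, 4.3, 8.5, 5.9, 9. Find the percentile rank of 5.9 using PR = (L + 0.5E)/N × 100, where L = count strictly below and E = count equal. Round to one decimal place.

25.0

N = 6.
Strictly below 5.9: 1. Equal to 5.9: 1.
PR = (1 + 0.5·1)/6 × 100 = 25.0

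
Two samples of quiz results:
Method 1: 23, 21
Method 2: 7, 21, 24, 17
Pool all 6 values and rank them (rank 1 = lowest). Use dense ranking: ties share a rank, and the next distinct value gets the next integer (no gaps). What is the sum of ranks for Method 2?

11

Sorted (ascending): 7, 17, 21, 21, 23, 24
The 2 values of 21 share dense rank 3.
Remaining distinct values take the next consecutive integers.
Method 2 values → pooled ranks: 7→1, 21→3, 24→5, 17→2
Rank sum = 1 + 3 + 5 + 2 = 11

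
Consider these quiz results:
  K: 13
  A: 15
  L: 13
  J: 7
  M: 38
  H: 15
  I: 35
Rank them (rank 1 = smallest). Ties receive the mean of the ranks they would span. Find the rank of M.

Sorted (ascending): 7, 13, 13, 15, 15, 35, 38
The 2 values of 13 occupy positions 2–3 → average rank (2+3)/2 = 2.5.
The 2 values of 15 occupy positions 4–5 → average rank (4+5)/2 = 4.5.
M has value 38 → rank 7.

7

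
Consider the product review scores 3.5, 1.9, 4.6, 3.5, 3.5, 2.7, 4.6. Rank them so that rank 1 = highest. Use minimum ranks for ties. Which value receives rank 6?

2.7

Sorted (descending): 4.6, 4.6, 3.5, 3.5, 3.5, 2.7, 1.9
The 2 values of 4.6 occupy positions 1–2 → each gets rank 1.
The 3 values of 3.5 occupy positions 3–5 → each gets rank 3.
Rank 6 → value 2.7.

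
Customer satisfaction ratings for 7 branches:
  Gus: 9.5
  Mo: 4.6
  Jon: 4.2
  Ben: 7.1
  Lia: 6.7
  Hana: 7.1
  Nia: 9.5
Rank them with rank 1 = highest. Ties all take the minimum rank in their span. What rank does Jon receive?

Sorted (descending): 9.5, 9.5, 7.1, 7.1, 6.7, 4.6, 4.2
The 2 values of 9.5 occupy positions 1–2 → each gets rank 1.
The 2 values of 7.1 occupy positions 3–4 → each gets rank 3.
Jon has value 4.2 → rank 7.

7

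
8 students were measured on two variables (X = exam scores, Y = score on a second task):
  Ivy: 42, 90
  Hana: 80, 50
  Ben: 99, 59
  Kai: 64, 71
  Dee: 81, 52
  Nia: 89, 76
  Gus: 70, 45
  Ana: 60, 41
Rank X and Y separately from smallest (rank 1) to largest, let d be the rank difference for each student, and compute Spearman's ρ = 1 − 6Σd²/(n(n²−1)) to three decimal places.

0.048

Ranks of variable 1: 1, 5, 8, 3, 6, 7, 4, 2
Ranks of variable 2: 8, 3, 5, 6, 4, 7, 2, 1
d = r₁ − r₂: -7, 2, 3, -3, 2, 0, 2, 1
d²: 49, 4, 9, 9, 4, 0, 4, 1; Σd² = 80
ρ = 1 − 6·80/(8·63) = 1 − 480/504 = 0.048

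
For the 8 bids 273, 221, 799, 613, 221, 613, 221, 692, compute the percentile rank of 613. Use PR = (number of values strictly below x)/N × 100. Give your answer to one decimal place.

50.0

N = 8.
Strictly below 613: 4. Equal to 613: 2.
PR = 4/8 × 100 = 50.0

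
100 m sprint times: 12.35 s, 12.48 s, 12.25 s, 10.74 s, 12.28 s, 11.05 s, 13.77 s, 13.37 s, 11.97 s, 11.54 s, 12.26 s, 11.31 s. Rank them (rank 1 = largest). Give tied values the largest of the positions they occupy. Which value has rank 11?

Sorted (descending): 13.77, 13.37, 12.48, 12.35, 12.28, 12.26, 12.25, 11.97, 11.54, 11.31, 11.05, 10.74
No ties — each value takes its position as its rank.
Rank 11 → value 11.05.

11.05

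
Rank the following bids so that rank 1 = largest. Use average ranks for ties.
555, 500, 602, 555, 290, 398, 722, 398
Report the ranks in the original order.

Sorted (descending): 722, 602, 555, 555, 500, 398, 398, 290
The 2 values of 555 occupy positions 3–4 → average rank (3+4)/2 = 3.5.
The 2 values of 398 occupy positions 6–7 → average rank (6+7)/2 = 6.5.

3.5, 5, 2, 3.5, 8, 6.5, 1, 6.5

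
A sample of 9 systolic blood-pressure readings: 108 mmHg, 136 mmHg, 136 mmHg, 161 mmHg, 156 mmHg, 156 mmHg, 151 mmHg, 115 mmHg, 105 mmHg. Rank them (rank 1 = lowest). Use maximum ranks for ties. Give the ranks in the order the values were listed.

2, 5, 5, 9, 8, 8, 6, 3, 1

Sorted (ascending): 105, 108, 115, 136, 136, 151, 156, 156, 161
The 2 values of 136 occupy positions 4–5 → each gets rank 5.
The 2 values of 156 occupy positions 7–8 → each gets rank 8.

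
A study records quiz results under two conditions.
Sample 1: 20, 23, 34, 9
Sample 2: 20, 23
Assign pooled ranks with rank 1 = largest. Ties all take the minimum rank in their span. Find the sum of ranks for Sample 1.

Sorted (descending): 34, 23, 23, 20, 20, 9
The 2 values of 23 occupy positions 2–3 → each gets rank 2.
The 2 values of 20 occupy positions 4–5 → each gets rank 4.
Sample 1 values → pooled ranks: 20→4, 23→2, 34→1, 9→6
Rank sum = 4 + 2 + 1 + 6 = 13

13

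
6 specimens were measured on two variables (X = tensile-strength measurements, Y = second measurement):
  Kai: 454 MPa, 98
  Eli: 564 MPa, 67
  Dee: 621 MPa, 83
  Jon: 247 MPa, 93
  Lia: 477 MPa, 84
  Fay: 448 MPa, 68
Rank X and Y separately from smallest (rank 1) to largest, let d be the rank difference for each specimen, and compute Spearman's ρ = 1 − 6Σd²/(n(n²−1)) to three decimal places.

-0.429

Ranks of variable 1: 3, 5, 6, 1, 4, 2
Ranks of variable 2: 6, 1, 3, 5, 4, 2
d = r₁ − r₂: -3, 4, 3, -4, 0, 0
d²: 9, 16, 9, 16, 0, 0; Σd² = 50
ρ = 1 − 6·50/(6·35) = 1 − 300/210 = -0.429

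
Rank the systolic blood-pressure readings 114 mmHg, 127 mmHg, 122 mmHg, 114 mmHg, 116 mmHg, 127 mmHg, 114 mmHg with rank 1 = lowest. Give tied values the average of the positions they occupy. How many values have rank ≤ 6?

Sorted (ascending): 114, 114, 114, 116, 122, 127, 127
The 3 values of 114 occupy positions 1–3 → average rank 2.
The 2 values of 127 occupy positions 6–7 → average rank (6+7)/2 = 6.5.
Ranks ≤ 6: {2, 2, 2, 4, 5} → 5 values.

5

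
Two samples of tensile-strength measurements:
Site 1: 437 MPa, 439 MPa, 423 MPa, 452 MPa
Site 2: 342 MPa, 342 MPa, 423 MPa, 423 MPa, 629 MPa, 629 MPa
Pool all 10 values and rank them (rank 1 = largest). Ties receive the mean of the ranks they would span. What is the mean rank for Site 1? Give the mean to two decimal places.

Sorted (descending): 629, 629, 452, 439, 437, 423, 423, 423, 342, 342
The 2 values of 629 occupy positions 1–2 → average rank (1+2)/2 = 1.5.
The 3 values of 423 occupy positions 6–8 → average rank 7.
The 2 values of 342 occupy positions 9–10 → average rank (9+10)/2 = 9.5.
Site 1 values → pooled ranks: 437→5, 439→4, 423→7, 452→3
Mean rank = (5 + 4 + 7 + 3) / 4 = 4.75

4.75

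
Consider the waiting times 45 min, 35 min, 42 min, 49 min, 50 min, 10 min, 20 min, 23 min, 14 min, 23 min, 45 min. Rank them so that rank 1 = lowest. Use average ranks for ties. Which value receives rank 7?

42

Sorted (ascending): 10, 14, 20, 23, 23, 35, 42, 45, 45, 49, 50
The 2 values of 23 occupy positions 4–5 → average rank (4+5)/2 = 4.5.
The 2 values of 45 occupy positions 8–9 → average rank (8+9)/2 = 8.5.
Rank 7 → value 42.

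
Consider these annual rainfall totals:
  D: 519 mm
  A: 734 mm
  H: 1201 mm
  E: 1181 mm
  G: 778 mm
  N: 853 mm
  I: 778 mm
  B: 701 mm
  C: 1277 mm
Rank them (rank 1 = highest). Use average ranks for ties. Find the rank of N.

4

Sorted (descending): 1277, 1201, 1181, 853, 778, 778, 734, 701, 519
The 2 values of 778 occupy positions 5–6 → average rank (5+6)/2 = 5.5.
N has value 853 mm → rank 4.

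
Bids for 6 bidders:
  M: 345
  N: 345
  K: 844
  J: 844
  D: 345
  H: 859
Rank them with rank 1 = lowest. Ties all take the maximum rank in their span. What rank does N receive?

Sorted (ascending): 345, 345, 345, 844, 844, 859
The 3 values of 345 occupy positions 1–3 → each gets rank 3.
The 2 values of 844 occupy positions 4–5 → each gets rank 5.
N has value 345 → rank 3.

3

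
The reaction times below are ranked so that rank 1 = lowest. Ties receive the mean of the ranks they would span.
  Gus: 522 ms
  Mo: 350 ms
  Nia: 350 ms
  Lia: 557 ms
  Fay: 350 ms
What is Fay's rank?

2

Sorted (ascending): 350, 350, 350, 522, 557
The 3 values of 350 occupy positions 1–3 → average rank 2.
Fay has value 350 ms → rank 2.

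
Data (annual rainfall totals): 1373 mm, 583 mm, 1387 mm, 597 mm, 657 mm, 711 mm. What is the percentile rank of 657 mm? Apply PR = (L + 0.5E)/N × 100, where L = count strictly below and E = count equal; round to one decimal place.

41.7

N = 6.
Strictly below 657: 2. Equal to 657: 1.
PR = (2 + 0.5·1)/6 × 100 = 41.7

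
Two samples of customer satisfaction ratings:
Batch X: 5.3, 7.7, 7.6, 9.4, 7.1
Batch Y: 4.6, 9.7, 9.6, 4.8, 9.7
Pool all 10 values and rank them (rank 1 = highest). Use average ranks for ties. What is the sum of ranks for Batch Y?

Sorted (descending): 9.7, 9.7, 9.6, 9.4, 7.7, 7.6, 7.1, 5.3, 4.8, 4.6
The 2 values of 9.7 occupy positions 1–2 → average rank (1+2)/2 = 1.5.
Batch Y values → pooled ranks: 4.6→10, 9.7→1.5, 9.6→3, 4.8→9, 9.7→1.5
Rank sum = 10 + 1.5 + 3 + 9 + 1.5 = 25

25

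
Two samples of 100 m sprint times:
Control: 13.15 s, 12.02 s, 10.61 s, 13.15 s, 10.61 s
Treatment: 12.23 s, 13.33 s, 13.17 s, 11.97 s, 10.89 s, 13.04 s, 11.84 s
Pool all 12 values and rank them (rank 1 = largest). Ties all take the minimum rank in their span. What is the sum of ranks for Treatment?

41

Sorted (descending): 13.33, 13.17, 13.15, 13.15, 13.04, 12.23, 12.02, 11.97, 11.84, 10.89, 10.61, 10.61
The 2 values of 13.15 occupy positions 3–4 → each gets rank 3.
The 2 values of 10.61 occupy positions 11–12 → each gets rank 11.
Treatment values → pooled ranks: 12.23→6, 13.33→1, 13.17→2, 11.97→8, 10.89→10, 13.04→5, 11.84→9
Rank sum = 6 + 1 + 2 + 8 + 10 + 5 + 9 = 41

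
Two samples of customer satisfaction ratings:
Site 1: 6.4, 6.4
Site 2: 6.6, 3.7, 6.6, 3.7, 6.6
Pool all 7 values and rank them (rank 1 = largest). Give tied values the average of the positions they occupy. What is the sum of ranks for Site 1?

Sorted (descending): 6.6, 6.6, 6.6, 6.4, 6.4, 3.7, 3.7
The 3 values of 6.6 occupy positions 1–3 → average rank 2.
The 2 values of 6.4 occupy positions 4–5 → average rank (4+5)/2 = 4.5.
The 2 values of 3.7 occupy positions 6–7 → average rank (6+7)/2 = 6.5.
Site 1 values → pooled ranks: 6.4→4.5, 6.4→4.5
Rank sum = 4.5 + 4.5 = 9

9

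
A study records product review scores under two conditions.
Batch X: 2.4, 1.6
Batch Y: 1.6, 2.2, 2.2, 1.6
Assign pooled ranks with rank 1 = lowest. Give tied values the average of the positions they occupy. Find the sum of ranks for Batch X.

8

Sorted (ascending): 1.6, 1.6, 1.6, 2.2, 2.2, 2.4
The 3 values of 1.6 occupy positions 1–3 → average rank 2.
The 2 values of 2.2 occupy positions 4–5 → average rank (4+5)/2 = 4.5.
Batch X values → pooled ranks: 2.4→6, 1.6→2
Rank sum = 6 + 2 = 8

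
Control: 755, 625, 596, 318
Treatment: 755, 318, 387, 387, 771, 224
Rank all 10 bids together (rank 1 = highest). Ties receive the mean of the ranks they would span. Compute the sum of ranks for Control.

Sorted (descending): 771, 755, 755, 625, 596, 387, 387, 318, 318, 224
The 2 values of 755 occupy positions 2–3 → average rank (2+3)/2 = 2.5.
The 2 values of 387 occupy positions 6–7 → average rank (6+7)/2 = 6.5.
The 2 values of 318 occupy positions 8–9 → average rank (8+9)/2 = 8.5.
Control values → pooled ranks: 755→2.5, 625→4, 596→5, 318→8.5
Rank sum = 2.5 + 4 + 5 + 8.5 = 20

20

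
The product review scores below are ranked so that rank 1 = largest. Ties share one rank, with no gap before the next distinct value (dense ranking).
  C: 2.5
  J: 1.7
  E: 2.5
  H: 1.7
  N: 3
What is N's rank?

1

Sorted (descending): 3, 2.5, 2.5, 1.7, 1.7
The 2 values of 2.5 share dense rank 2.
The 2 values of 1.7 share dense rank 3.
Remaining distinct values take the next consecutive integers.
N has value 3 → rank 1.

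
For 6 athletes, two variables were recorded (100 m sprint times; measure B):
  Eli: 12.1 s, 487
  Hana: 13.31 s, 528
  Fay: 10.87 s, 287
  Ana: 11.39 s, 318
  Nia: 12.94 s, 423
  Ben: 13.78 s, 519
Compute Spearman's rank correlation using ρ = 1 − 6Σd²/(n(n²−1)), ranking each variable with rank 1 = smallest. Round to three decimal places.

0.886

Ranks of variable 1: 3, 5, 1, 2, 4, 6
Ranks of variable 2: 4, 6, 1, 2, 3, 5
d = r₁ − r₂: -1, -1, 0, 0, 1, 1
d²: 1, 1, 0, 0, 1, 1; Σd² = 4
ρ = 1 − 6·4/(6·35) = 1 − 24/210 = 0.886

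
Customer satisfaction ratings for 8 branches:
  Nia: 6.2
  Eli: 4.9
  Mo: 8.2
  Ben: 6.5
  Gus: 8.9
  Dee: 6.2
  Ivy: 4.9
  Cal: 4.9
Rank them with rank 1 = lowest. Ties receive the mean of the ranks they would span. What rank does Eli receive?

2

Sorted (ascending): 4.9, 4.9, 4.9, 6.2, 6.2, 6.5, 8.2, 8.9
The 3 values of 4.9 occupy positions 1–3 → average rank 2.
The 2 values of 6.2 occupy positions 4–5 → average rank (4+5)/2 = 4.5.
Eli has value 4.9 → rank 2.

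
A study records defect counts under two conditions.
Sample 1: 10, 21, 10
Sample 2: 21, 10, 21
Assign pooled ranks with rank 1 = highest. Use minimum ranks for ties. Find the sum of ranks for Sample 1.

9

Sorted (descending): 21, 21, 21, 10, 10, 10
The 3 values of 21 occupy positions 1–3 → each gets rank 1.
The 3 values of 10 occupy positions 4–6 → each gets rank 4.
Sample 1 values → pooled ranks: 10→4, 21→1, 10→4
Rank sum = 4 + 1 + 4 = 9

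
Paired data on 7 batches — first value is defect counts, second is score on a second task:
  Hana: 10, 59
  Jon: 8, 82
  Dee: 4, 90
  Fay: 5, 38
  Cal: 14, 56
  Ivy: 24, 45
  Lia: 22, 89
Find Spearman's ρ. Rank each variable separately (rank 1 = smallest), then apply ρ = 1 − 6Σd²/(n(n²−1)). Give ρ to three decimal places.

-0.250

Ranks of variable 1: 4, 3, 1, 2, 5, 7, 6
Ranks of variable 2: 4, 5, 7, 1, 3, 2, 6
d = r₁ − r₂: 0, -2, -6, 1, 2, 5, 0
d²: 0, 4, 36, 1, 4, 25, 0; Σd² = 70
ρ = 1 − 6·70/(7·48) = 1 − 420/336 = -0.250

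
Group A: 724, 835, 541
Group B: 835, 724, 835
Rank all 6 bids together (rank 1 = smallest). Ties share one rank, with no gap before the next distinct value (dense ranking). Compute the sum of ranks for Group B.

8

Sorted (ascending): 541, 724, 724, 835, 835, 835
The 2 values of 724 share dense rank 2.
The 3 values of 835 share dense rank 3.
Remaining distinct values take the next consecutive integers.
Group B values → pooled ranks: 835→3, 724→2, 835→3
Rank sum = 3 + 2 + 3 = 8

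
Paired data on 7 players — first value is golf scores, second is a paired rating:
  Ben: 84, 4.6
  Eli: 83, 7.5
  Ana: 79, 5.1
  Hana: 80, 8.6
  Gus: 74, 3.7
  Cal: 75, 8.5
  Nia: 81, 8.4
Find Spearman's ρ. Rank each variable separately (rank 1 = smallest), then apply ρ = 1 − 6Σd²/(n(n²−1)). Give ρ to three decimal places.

Ranks of variable 1: 7, 6, 3, 4, 1, 2, 5
Ranks of variable 2: 2, 4, 3, 7, 1, 6, 5
d = r₁ − r₂: 5, 2, 0, -3, 0, -4, 0
d²: 25, 4, 0, 9, 0, 16, 0; Σd² = 54
ρ = 1 − 6·54/(7·48) = 1 − 324/336 = 0.036

0.036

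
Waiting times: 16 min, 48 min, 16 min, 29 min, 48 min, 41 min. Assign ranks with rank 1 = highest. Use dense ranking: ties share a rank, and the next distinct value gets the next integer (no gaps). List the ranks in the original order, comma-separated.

4, 1, 4, 3, 1, 2

Sorted (descending): 48, 48, 41, 29, 16, 16
The 2 values of 48 share dense rank 1.
The 2 values of 16 share dense rank 4.
Remaining distinct values take the next consecutive integers.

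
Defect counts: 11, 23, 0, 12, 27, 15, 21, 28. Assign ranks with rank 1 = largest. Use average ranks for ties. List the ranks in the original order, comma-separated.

Sorted (descending): 28, 27, 23, 21, 15, 12, 11, 0
No ties — each value takes its position as its rank.

7, 3, 8, 6, 2, 5, 4, 1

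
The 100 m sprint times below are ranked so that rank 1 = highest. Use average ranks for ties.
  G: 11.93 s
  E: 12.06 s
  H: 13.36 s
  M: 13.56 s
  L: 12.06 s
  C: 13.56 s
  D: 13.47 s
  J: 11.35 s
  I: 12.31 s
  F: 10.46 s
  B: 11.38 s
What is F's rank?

Sorted (descending): 13.56, 13.56, 13.47, 13.36, 12.31, 12.06, 12.06, 11.93, 11.38, 11.35, 10.46
The 2 values of 13.56 occupy positions 1–2 → average rank (1+2)/2 = 1.5.
The 2 values of 12.06 occupy positions 6–7 → average rank (6+7)/2 = 6.5.
F has value 10.46 s → rank 11.

11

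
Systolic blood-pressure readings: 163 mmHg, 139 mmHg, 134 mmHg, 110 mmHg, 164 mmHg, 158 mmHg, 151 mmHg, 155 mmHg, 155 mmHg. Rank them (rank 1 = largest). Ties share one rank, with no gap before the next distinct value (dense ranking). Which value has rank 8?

Sorted (descending): 164, 163, 158, 155, 155, 151, 139, 134, 110
The 2 values of 155 share dense rank 4.
Remaining distinct values take the next consecutive integers.
Rank 8 → value 110.

110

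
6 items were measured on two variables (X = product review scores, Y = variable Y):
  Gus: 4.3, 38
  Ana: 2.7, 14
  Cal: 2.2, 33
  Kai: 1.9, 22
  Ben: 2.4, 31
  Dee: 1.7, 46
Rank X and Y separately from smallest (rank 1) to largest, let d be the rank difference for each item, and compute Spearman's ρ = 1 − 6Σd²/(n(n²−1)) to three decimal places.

Ranks of variable 1: 6, 5, 3, 2, 4, 1
Ranks of variable 2: 5, 1, 4, 2, 3, 6
d = r₁ − r₂: 1, 4, -1, 0, 1, -5
d²: 1, 16, 1, 0, 1, 25; Σd² = 44
ρ = 1 − 6·44/(6·35) = 1 − 264/210 = -0.257

-0.257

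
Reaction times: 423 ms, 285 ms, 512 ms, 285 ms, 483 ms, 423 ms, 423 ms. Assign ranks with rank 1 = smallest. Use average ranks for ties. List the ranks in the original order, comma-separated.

Sorted (ascending): 285, 285, 423, 423, 423, 483, 512
The 2 values of 285 occupy positions 1–2 → average rank (1+2)/2 = 1.5.
The 3 values of 423 occupy positions 3–5 → average rank 4.

4, 1.5, 7, 1.5, 6, 4, 4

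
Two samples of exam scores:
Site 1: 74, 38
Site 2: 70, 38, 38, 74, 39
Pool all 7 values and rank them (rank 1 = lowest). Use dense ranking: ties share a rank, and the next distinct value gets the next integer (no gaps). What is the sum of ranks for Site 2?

11

Sorted (ascending): 38, 38, 38, 39, 70, 74, 74
The 3 values of 38 share dense rank 1.
The 2 values of 74 share dense rank 4.
Remaining distinct values take the next consecutive integers.
Site 2 values → pooled ranks: 70→3, 38→1, 38→1, 74→4, 39→2
Rank sum = 3 + 1 + 1 + 4 + 2 = 11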